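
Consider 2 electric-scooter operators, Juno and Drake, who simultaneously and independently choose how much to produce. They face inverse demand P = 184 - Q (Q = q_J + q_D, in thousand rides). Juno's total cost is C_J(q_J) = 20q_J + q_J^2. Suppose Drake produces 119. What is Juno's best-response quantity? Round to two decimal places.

With the rival's output fixed at 119, Juno's profit is π_J = (184 - 119 - q_J)q_J - (20q_J + q_J²) = (65 - q_J)q_J - (20q_J + q_J²).
∂π_J/∂q_J = 45 - 4q_J = 0, so q_J = 45/4.

11.25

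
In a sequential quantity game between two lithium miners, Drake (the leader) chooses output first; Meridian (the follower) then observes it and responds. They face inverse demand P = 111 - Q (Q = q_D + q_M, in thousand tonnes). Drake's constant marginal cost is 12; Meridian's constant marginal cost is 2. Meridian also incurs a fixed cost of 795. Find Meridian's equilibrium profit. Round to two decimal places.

The follower Meridian best-responds to any q_D: π_M = (111 - Q)q_M - 2q_M.
∂π_M/∂q_M = 109 - q_D - 2q_M = 0 gives the reaction function q_M = (109 - q_D)/2.
The leader anticipates this reaction. Substituting into P = 111 - Q gives P = 113/2 - (1/2)q_D, so π_D = (113/2 - (1/2)q_D)q_D - 12q_D.
Leader FOC: 89/2 - q_D = 0, so q_D = 89/2.
Then q_M = (109 - 89/2)/2 = 129/4.
Price P = 111 - 307/4 = 137/4.
Meridian's profit: (137/4 - 2)·(129/4) - 795 = 245.0625.

245.06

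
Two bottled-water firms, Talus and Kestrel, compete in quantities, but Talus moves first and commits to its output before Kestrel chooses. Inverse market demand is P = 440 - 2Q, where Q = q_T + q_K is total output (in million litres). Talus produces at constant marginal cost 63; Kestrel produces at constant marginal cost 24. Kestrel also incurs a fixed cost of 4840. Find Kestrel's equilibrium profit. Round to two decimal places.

2786.13

Solve by backward induction. Given q_T, the follower Kestrel maximises π_K = (440 - 2q_T - 2q_K)q_K - 24q_K.
∂π_K/∂q_K = 416 - 2q_T - 4q_K = 0 gives the reaction function q_K = (416 - 2q_T)/4.
Talus substitutes q_K(q_T) into its own profit: π_T = q_T(440 - 2q_T - (416 - 2q_T)/2) - 63q_T = (232 - q_T)q_T - 63q_T.
Maximising: ∂π_T/∂q_T = 169 - 2q_T = 0, giving q_T = 169/2.
Then q_K = (416 - 2·(169/2))/4 = 247/4.
Price P = 440 - 2·(585/4) = 295/2.
Kestrel's profit: (295/2 - 24)·(247/4) - 4840 = 2786.1250.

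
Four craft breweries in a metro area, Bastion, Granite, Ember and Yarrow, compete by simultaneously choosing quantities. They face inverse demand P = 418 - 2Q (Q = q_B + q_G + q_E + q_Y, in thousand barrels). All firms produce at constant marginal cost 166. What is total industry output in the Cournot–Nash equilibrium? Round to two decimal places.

Each firm earns π_i = (418 - 2Q)q_i - 166q_i.
Setting ∂π_i/∂q_i = 0 with rivals' quantities fixed: 252 - 4q_i - 2·Σ_{j≠i} q_j = 0.
By symmetry each firm produces the same amount; substituting Σ_{j≠i} q_j = 3q_i yields q_i = 252/10 = 126/5.
Total output Q = 126/5 + 126/5 + 126/5 + 126/5 = 504/5.

100.80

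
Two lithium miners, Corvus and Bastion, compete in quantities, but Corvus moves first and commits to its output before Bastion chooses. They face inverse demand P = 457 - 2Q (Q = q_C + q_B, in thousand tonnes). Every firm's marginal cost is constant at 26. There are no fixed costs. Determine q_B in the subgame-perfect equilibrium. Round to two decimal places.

Solve by backward induction. Given q_C, the follower Bastion maximises π_B = (457 - 2q_C - 2q_B)q_B - 26q_B.
Setting the follower's marginal profit to zero, 431 - 2q_C - 4q_B = 0, i.e. q_B = (431 - 2q_C)/4.
Corvus substitutes q_B(q_C) into its own profit: π_C = q_C(457 - 2q_C - (431 - 2q_C)/2) - 26q_C = (483/2 - q_C)q_C - 26q_C.
Maximising: ∂π_C/∂q_C = 431/2 - 2q_C = 0, giving q_C = 431/4.
Then q_B = (431 - 2·(431/4))/4 = 431/8.

53.88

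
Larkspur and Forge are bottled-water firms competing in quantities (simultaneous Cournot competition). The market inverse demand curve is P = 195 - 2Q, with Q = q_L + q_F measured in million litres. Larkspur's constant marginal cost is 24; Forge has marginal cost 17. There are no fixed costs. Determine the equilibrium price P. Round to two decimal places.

Larkspur's profit: π_L = (195 - 2Q)q_L - (24q_L). Setting ∂π_L/∂q_L = 0: 171 - 4q_L - 2(q_F) = 0.
Forge's first-order condition: 178 - 4q_F - 2(q_L) = 0.
Rearranging gives the reaction functions q_L = (171 - 2q_F)/4 and q_F = (178 - 2q_L)/4.
Substituting one into the other gives q_L = 82/3 and q_F = 185/6.
Total output Q = 349/6, so price P = 195 - 2·(349/6) = 236/3.

78.67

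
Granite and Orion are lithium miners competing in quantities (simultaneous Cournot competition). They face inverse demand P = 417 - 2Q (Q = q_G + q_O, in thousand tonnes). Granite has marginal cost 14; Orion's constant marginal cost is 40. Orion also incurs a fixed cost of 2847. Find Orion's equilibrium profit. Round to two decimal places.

3997.50

Granite's profit: π_G = (417 - 2Q)q_G - (14q_G). Setting ∂π_G/∂q_G = 0: 403 - 4q_G - 2(q_O) = 0.
Orion's first-order condition: 377 - 4q_O - 2(q_G) = 0.
So q_G = (403 - 2q_O)/4 and q_O = (377 - 2q_G)/4.
Substituting one into the other gives q_G = 143/2 and q_O = 117/2.
Price P = 417 - 2·130 = 157.
Orion's profit: (157 - 40)·(117/2) - 2847 = 3997.5000.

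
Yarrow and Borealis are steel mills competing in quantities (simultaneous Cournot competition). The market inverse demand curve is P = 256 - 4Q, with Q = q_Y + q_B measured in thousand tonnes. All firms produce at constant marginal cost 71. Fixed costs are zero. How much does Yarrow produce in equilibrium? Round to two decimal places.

15.42

Each firm earns π_i = (256 - 4Q)q_i - 71q_i.
Setting ∂π_i/∂q_i = 0 with rivals' quantities fixed: 185 - 8q_i - 4q_j = 0.
With identical firms every q_j equals q_i, so q_j = q_i and 185 = 12q_i, giving q_i = 185/12.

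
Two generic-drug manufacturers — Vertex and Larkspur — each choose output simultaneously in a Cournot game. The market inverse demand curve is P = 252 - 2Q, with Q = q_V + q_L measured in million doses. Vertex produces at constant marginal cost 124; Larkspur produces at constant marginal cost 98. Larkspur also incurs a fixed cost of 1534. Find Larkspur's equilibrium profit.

Vertex's profit: π_V = (252 - 2Q)q_V - (124q_V). Setting ∂π_V/∂q_V = 0: 128 - 4q_V - 2(q_L) = 0.
Larkspur's first-order condition: 154 - 4q_L - 2(q_V) = 0.
Rearranging gives the reaction functions q_V = (128 - 2q_L)/4 and q_L = (154 - 2q_V)/4.
Solving the pair: q_V = 17, q_L = 30.
Price P = 252 - 2·47 = 158.
Larkspur's profit: (158 - 98)·30 - 1534 = 266.

266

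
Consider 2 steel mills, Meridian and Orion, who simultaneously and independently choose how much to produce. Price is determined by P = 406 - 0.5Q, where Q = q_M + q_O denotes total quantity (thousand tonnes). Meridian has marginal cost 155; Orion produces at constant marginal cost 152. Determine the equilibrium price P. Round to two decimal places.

Meridian's profit: π_M = (406 - 0.5Q)q_M - (155q_M). Setting ∂π_M/∂q_M = 0: 251 - q_M - (1/2)(q_O) = 0.
Orion's profit: π_O = (406 - 0.5Q)q_O - (152q_O). Setting ∂π_O/∂q_O = 0: 254 - q_O - (1/2)(q_M) = 0.
Best responses: q_M = (251 - (1/2)q_O), q_O = (254 - (1/2)q_M).
Substituting one into the other gives q_M = 496/3 and q_O = 514/3.
Total output Q = 1010/3, so price P = 406 - (1/2)·(1010/3) = 713/3.

237.67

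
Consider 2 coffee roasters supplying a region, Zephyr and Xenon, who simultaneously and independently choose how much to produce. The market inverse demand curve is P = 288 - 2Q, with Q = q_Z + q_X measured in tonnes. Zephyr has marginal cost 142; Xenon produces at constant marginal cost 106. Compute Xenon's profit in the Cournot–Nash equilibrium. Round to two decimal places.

2640.22

Zephyr's profit: π_Z = (288 - 2Q)q_Z - (142q_Z). Setting ∂π_Z/∂q_Z = 0: 146 - 4q_Z - 2(q_X) = 0.
Xenon's first-order condition: 182 - 4q_X - 2(q_Z) = 0.
Best responses: q_Z = (146 - 2q_X)/4, q_X = (182 - 2q_Z)/4.
Substituting one into the other gives q_Z = 55/3 and q_X = 109/3.
Price P = 288 - 2·(164/3) = 536/3.
Xenon's profit: (536/3 - 106)·(109/3) = 2640.2222.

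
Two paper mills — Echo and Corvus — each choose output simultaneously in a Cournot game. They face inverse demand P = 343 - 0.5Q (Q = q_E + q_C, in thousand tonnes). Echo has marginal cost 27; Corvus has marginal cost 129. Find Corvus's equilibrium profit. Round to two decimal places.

Echo's profit: π_E = (343 - 0.5Q)q_E - (27q_E). Setting ∂π_E/∂q_E = 0: 316 - q_E - (1/2)(q_C) = 0.
Corvus's profit: π_C = (343 - 0.5Q)q_C - (129q_C). Setting ∂π_C/∂q_C = 0: 214 - q_C - (1/2)(q_E) = 0.
Rearranging gives the reaction functions q_E = (316 - (1/2)q_C) and q_C = (214 - (1/2)q_E).
Substituting one into the other gives q_E = 836/3 and q_C = 224/3.
Price P = 343 - (1/2)·(1060/3) = 499/3.
Corvus's profit: (499/3 - 129)·(224/3) = 2787.5556.

2787.56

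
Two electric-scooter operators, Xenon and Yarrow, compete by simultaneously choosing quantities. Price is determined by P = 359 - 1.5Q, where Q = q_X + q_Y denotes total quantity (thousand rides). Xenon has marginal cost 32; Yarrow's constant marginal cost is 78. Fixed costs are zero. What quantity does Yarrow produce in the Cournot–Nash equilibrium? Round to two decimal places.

Xenon's profit: π_X = (359 - 1.5Q)q_X - (32q_X). Setting ∂π_X/∂q_X = 0: 327 - 3q_X - (3/2)(q_Y) = 0.
Yarrow's first-order condition: 281 - 3q_Y - (3/2)(q_X) = 0.
So q_X = (327 - (3/2)q_Y)/3 and q_Y = (281 - (3/2)q_X)/3.
Substituting one into the other gives q_X = 746/9 and q_Y = 470/9.

52.22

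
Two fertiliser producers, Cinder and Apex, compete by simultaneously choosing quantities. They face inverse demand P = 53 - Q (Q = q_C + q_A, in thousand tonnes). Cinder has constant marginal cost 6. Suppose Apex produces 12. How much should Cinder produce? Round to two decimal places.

17.50

With the rival's output fixed at 12, Cinder's profit is π_C = (53 - 12 - q_C)q_C - (6q_C) = (41 - q_C)q_C - (6q_C).
∂π_C/∂q_C = 35 - 2q_C = 0, so q_C = 35/2.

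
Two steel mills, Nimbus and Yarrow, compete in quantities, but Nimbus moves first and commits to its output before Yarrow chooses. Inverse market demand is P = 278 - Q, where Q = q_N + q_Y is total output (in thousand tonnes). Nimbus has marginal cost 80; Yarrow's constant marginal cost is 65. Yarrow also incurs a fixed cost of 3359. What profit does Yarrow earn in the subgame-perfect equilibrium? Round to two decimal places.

331.56

Solve by backward induction. Given q_N, the follower Yarrow maximises π_Y = (278 - q_N - q_Y)q_Y - 65q_Y.
∂π_Y/∂q_Y = 213 - q_N - 2q_Y = 0 gives the reaction function q_Y = (213 - q_N)/2.
The leader anticipates this reaction. Substituting into P = 278 - Q gives P = 343/2 - (1/2)q_N, so π_N = (343/2 - (1/2)q_N)q_N - 80q_N.
The leader's first-order condition 183/2 - q_N = 0 yields q_N = 183/2.
Then q_Y = (213 - 183/2)/2 = 243/4.
Price P = 278 - 609/4 = 503/4.
Yarrow's profit: (503/4 - 65)·(243/4) - 3359 = 331.5625.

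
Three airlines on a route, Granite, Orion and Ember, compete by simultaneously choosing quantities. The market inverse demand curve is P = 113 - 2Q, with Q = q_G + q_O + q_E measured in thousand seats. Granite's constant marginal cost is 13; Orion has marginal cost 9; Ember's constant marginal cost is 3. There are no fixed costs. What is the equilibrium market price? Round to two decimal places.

Granite's profit: π_G = (113 - 2Q)q_G - (13q_G). Setting ∂π_G/∂q_G = 0: 100 - 4q_G - 2(q_O + q_E) = 0.
Orion's profit: π_O = (113 - 2Q)q_O - (9q_O). Setting ∂π_O/∂q_O = 0: 104 - 4q_O - 2(q_G + q_E) = 0.
Ember's profit: π_E = (113 - 2Q)q_E - (3q_E). Setting ∂π_E/∂q_E = 0: 110 - 4q_E - 2(q_G + q_O) = 0.
Summing all 3 equations gives 314 − 8Q = 0, hence Q = 157/4.
Back-substituting: q_G = (100 − 157/2)/2 = 43/4, q_O = (104 − 157/2)/2 = 51/4, q_E = (110 − 157/2)/2 = 63/4.
Total output Q = 157/4, so price P = 113 - 2·(157/4) = 69/2.

34.50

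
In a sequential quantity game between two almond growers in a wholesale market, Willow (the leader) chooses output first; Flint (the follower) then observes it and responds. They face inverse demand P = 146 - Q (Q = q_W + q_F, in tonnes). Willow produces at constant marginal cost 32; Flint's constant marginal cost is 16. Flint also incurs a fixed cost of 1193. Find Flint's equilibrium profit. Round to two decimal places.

Solve by backward induction. Given q_W, the follower Flint maximises π_F = (146 - q_W - q_F)q_F - 16q_F.
Follower FOC: 130 - q_W - 2q_F = 0, so q_F(q_W) = (130 - q_W)/2.
Willow substitutes q_F(q_W) into its own profit: π_W = q_W(146 - q_W - (130 - q_W)/2) - 32q_W = (81 - (1/2)q_W)q_W - 32q_W.
Leader FOC: 49 - q_W = 0, so q_W = 49.
Then q_F = (130 - 49)/2 = 81/2.
Price P = 146 - 179/2 = 113/2.
Flint's profit: (113/2 - 16)·(81/2) - 1193 = 1789/4.

447.25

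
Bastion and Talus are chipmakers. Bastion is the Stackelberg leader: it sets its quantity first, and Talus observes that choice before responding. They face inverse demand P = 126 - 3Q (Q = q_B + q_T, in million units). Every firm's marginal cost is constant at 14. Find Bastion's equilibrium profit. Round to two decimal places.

522.67

The follower Talus best-responds to any q_B: π_T = (126 - 3Q)q_T - 14q_T.
Follower FOC: 112 - 3q_B - 6q_T = 0, so q_T(q_B) = (112 - 3q_B)/6.
Bastion substitutes q_T(q_B) into its own profit: π_B = q_B(126 - 3q_B - (112 - 3q_B)/2) - 14q_B = (70 - (3/2)q_B)q_B - 14q_B.
Leader FOC: 56 - 3q_B = 0, so q_B = 56/3.
Then q_T = (112 - 3·(56/3))/6 = 28/3.
Price P = 126 - 3·28 = 42.
Bastion's profit: (42 - 14)·(56/3) = 1568/3.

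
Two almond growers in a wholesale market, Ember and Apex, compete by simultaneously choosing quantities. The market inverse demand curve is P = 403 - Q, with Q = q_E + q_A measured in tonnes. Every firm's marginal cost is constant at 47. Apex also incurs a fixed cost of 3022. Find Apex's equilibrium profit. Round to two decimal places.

Each firm earns π_i = (403 - Q)q_i - 47q_i.
Setting ∂π_i/∂q_i = 0 with rivals' quantities fixed: 356 - 2q_i - q_j = 0.
By symmetry each firm produces the same amount; substituting q_j = q_i yields q_i = 356/3.
Price P = 403 - 712/3 = 497/3.
Apex's profit: (497/3 - 47)·(356/3) - 3022 = 11059.7778.

11059.78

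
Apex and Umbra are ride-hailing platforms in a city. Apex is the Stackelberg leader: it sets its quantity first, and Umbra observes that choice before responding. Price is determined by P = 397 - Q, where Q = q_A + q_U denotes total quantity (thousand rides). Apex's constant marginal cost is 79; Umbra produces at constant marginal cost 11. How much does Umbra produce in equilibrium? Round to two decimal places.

130.50

The follower Umbra best-responds to any q_A: π_U = (397 - Q)q_U - 11q_U.
Setting the follower's marginal profit to zero, 386 - q_A - 2q_U = 0, i.e. q_U = (386 - q_A)/2.
The leader anticipates this reaction. Substituting into P = 397 - Q gives P = 204 - (1/2)q_A, so π_A = (204 - (1/2)q_A)q_A - 79q_A.
The leader's first-order condition 125 - q_A = 0 yields q_A = 125.
Then q_U = (386 - 125)/2 = 261/2.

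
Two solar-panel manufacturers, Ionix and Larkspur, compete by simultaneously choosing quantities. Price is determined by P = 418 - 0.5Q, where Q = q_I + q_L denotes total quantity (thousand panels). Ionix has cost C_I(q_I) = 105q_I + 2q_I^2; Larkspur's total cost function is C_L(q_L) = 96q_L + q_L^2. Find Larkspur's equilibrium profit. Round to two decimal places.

Ionix's profit: π_I = (418 - 0.5Q)q_I - (105q_I + 2q_I²). Setting ∂π_I/∂q_I = 0: 313 - 5q_I - (1/2)(q_L) = 0.
Larkspur's first-order condition: 322 - 3q_L - (1/2)(q_I) = 0.
Rearranging gives the reaction functions q_I = (313 - (1/2)q_L)/5 and q_L = (322 - (1/2)q_I)/3.
Solving the pair: q_I = 52.7458, q_L = 98.5424.
Price P = 418 - (1/2)·151.2881 = 342.3559.
Larkspur's profit: 342.3559·98.5424 - 96·98.5424 - 98.5424² = 14565.8989.

14565.90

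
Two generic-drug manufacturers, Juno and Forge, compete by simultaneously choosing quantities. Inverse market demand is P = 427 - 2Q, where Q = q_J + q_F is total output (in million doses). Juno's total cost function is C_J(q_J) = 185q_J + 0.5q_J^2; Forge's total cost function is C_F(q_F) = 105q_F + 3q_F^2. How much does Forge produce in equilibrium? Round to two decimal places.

Juno's profit: π_J = (427 - 2Q)q_J - (185q_J + (1/2)q_J²). Setting ∂π_J/∂q_J = 0: 242 - 5q_J - 2(q_F) = 0.
Forge's profit: π_F = (427 - 2Q)q_F - (105q_F + 3q_F²). Setting ∂π_F/∂q_F = 0: 322 - 10q_F - 2(q_J) = 0.
So q_J = (242 - 2q_F)/5 and q_F = (322 - 2q_J)/10.
Solving the pair: q_J = 888/23, q_F = 563/23.

24.48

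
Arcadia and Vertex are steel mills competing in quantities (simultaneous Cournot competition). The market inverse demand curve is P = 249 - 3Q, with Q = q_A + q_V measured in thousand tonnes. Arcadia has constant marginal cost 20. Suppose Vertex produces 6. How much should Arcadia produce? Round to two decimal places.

With the rival's output fixed at 6, Arcadia's profit is π_A = (249 - 3·6 - 3q_A)q_A - (20q_A) = (231 - 3q_A)q_A - (20q_A).
∂π_A/∂q_A = 211 - 6q_A = 0, so q_A = 211/6.

35.17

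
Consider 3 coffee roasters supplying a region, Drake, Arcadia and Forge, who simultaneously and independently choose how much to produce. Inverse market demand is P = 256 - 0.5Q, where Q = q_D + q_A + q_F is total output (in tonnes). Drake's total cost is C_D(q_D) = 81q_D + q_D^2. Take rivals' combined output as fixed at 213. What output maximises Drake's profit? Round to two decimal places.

With rivals' combined output fixed at 213, Drake's profit is π_D = (256 - (1/2)·213 - (1/2)q_D)q_D - (81q_D + q_D²) = (299/2 - (1/2)q_D)q_D - (81q_D + q_D²).
∂π_D/∂q_D = 137/2 - 3q_D = 0, so q_D = 137/6.

22.83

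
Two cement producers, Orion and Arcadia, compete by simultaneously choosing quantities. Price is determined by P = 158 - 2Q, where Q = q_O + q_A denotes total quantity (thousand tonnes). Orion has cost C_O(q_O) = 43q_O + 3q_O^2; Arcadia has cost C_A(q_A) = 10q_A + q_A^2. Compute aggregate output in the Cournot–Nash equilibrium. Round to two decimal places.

Orion's profit: π_O = (158 - 2Q)q_O - (43q_O + 3q_O²). Setting ∂π_O/∂q_O = 0: 115 - 10q_O - 2(q_A) = 0.
Arcadia's first-order condition: 148 - 6q_A - 2(q_O) = 0.
So q_O = (115 - 2q_A)/10 and q_A = (148 - 2q_O)/6.
Substituting one into the other gives q_O = 197/28 and q_A = 625/28.
Total output Q = 197/28 + 625/28 = 411/14.

29.36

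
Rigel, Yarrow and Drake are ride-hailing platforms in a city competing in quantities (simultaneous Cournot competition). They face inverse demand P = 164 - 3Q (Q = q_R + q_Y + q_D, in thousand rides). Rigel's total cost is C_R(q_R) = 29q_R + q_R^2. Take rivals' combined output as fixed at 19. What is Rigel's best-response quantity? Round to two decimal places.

9.75

With rivals' combined output fixed at 19, Rigel's profit is π_R = (164 - 3·19 - 3q_R)q_R - (29q_R + q_R²) = (107 - 3q_R)q_R - (29q_R + q_R²).
∂π_R/∂q_R = 78 - 8q_R = 0, so q_R = 39/4.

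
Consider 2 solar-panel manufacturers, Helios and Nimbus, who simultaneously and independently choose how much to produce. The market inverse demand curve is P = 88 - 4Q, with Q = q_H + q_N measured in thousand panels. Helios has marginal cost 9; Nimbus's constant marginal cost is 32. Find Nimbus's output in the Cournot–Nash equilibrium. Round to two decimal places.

2.75

Helios's profit: π_H = (88 - 4Q)q_H - (9q_H). Setting ∂π_H/∂q_H = 0: 79 - 8q_H - 4(q_N) = 0.
Nimbus's profit: π_N = (88 - 4Q)q_N - (32q_N). Setting ∂π_N/∂q_N = 0: 56 - 8q_N - 4(q_H) = 0.
Best responses: q_H = (79 - 4q_N)/8, q_N = (56 - 4q_H)/8.
Solving the pair: q_H = 17/2, q_N = 11/4.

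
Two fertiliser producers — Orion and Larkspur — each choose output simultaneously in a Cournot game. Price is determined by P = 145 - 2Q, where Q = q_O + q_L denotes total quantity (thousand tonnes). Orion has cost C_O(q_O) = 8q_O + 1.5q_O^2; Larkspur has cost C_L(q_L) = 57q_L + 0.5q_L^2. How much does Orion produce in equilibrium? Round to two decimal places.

Orion's profit: π_O = (145 - 2Q)q_O - (8q_O + (3/2)q_O²). Setting ∂π_O/∂q_O = 0: 137 - 7q_O - 2(q_L) = 0.
Larkspur's first-order condition: 88 - 5q_L - 2(q_O) = 0.
So q_O = (137 - 2q_L)/7 and q_L = (88 - 2q_O)/5.
Solving the pair: q_O = 509/31, q_L = 342/31.

16.42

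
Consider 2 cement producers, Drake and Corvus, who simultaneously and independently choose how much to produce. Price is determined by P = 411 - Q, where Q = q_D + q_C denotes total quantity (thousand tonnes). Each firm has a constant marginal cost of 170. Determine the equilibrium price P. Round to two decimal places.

Each firm earns π_i = (411 - Q)q_i - 170q_i.
First-order condition (treating rivals' output as given): 241 - 2q_i - q_j = 0.
By symmetry each firm produces the same amount; substituting q_j = q_i yields q_i = 241/3.
Total output Q = 482/3, so price P = 411 - 482/3 = 751/3.

250.33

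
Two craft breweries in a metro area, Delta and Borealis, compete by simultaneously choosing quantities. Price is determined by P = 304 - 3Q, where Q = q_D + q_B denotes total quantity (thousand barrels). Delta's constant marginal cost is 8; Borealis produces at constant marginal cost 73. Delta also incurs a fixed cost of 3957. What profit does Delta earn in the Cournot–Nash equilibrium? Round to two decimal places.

869.70

Delta's profit: π_D = (304 - 3Q)q_D - (8q_D). Setting ∂π_D/∂q_D = 0: 296 - 6q_D - 3(q_B) = 0.
Borealis's first-order condition: 231 - 6q_B - 3(q_D) = 0.
Best responses: q_D = (296 - 3q_B)/6, q_B = (231 - 3q_D)/6.
Solving the pair: q_D = 361/9, q_B = 166/9.
Price P = 304 - 3·(527/9) = 385/3.
Delta's profit: (385/3 - 8)·(361/9) - 3957 = 869.7037.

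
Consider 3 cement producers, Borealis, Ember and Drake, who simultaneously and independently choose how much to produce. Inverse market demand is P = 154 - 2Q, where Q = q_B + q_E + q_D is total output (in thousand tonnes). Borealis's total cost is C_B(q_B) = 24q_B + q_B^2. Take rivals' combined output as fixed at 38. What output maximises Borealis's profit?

With rivals' combined output fixed at 38, Borealis's profit is π_B = (154 - 2·38 - 2q_B)q_B - (24q_B + q_B²) = (78 - 2q_B)q_B - (24q_B + q_B²).
∂π_B/∂q_B = 54 - 6q_B = 0, so q_B = 9.

9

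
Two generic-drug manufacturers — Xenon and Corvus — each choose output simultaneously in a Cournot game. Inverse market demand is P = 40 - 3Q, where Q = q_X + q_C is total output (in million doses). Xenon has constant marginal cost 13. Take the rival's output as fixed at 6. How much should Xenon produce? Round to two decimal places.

1.50

With the rival's output fixed at 6, Xenon's profit is π_X = (40 - 3·6 - 3q_X)q_X - (13q_X) = (22 - 3q_X)q_X - (13q_X).
∂π_X/∂q_X = 9 - 6q_X = 0, so q_X = 3/2.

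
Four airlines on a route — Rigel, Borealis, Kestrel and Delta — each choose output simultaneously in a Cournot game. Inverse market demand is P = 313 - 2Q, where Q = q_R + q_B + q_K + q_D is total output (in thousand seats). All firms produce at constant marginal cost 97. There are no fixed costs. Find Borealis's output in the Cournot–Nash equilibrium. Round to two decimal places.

21.60

Each firm earns π_i = (313 - 2Q)q_i - 97q_i.
First-order condition (treating rivals' output as given): 216 - 4q_i - 2·Σ_{j≠i} q_j = 0.
By symmetry each firm produces the same amount; substituting Σ_{j≠i} q_j = 3q_i yields q_i = 216/10 = 108/5.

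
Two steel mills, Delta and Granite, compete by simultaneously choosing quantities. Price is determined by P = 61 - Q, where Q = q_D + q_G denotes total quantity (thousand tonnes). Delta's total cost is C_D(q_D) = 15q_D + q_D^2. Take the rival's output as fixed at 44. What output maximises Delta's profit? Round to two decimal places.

0.50

With the rival's output fixed at 44, Delta's profit is π_D = (61 - 44 - q_D)q_D - (15q_D + q_D²) = (17 - q_D)q_D - (15q_D + q_D²).
∂π_D/∂q_D = 2 - 4q_D = 0, so q_D = 1/2.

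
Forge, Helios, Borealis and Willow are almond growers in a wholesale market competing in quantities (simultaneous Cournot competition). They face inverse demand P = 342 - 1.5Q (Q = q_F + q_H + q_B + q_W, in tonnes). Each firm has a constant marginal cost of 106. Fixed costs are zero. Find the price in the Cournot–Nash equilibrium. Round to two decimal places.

153.20

Each firm earns π_i = (342 - 1.5Q)q_i - 106q_i.
Setting ∂π_i/∂q_i = 0 with rivals' quantities fixed: 236 - 3q_i - (3/2)·Σ_{j≠i} q_j = 0.
With identical firms every q_j equals q_i, so Σ_{j≠i} q_j = 3q_i and 236 = (15/2)q_i, giving q_i = 472/15.
Total output Q = 1888/15, so price P = 342 - (3/2)·(1888/15) = 766/5.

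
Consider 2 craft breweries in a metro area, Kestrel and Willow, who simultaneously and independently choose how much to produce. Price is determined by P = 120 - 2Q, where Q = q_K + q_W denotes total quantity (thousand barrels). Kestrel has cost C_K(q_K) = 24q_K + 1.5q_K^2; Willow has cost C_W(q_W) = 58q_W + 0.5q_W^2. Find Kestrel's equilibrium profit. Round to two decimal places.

461.58

Kestrel's profit: π_K = (120 - 2Q)q_K - (24q_K + (3/2)q_K²). Setting ∂π_K/∂q_K = 0: 96 - 7q_K - 2(q_W) = 0.
Willow's first-order condition: 62 - 5q_W - 2(q_K) = 0.
So q_K = (96 - 2q_W)/7 and q_W = (62 - 2q_K)/5.
Solving the pair: q_K = 356/31, q_W = 242/31.
Price P = 120 - 2·(598/31) = 81.4194.
Kestrel's profit: 81.4194·(356/31) - 24·(356/31) - (3/2)(356/31)² = 461.5775.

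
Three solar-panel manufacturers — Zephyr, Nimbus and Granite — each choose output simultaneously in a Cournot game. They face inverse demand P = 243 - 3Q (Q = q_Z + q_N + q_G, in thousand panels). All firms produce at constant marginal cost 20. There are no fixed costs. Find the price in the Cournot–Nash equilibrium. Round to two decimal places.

75.75

A representative firm's profit is π_i = q_i(243 - 3Q) - 20q_i.
Setting ∂π_i/∂q_i = 0 with rivals' quantities fixed: 223 - 6q_i - 3·Σ_{j≠i} q_j = 0.
By symmetry each firm produces the same amount; substituting Σ_{j≠i} q_j = 2q_i yields q_i = 223/12.
Total output Q = 223/4, so price P = 243 - 3·(223/4) = 303/4.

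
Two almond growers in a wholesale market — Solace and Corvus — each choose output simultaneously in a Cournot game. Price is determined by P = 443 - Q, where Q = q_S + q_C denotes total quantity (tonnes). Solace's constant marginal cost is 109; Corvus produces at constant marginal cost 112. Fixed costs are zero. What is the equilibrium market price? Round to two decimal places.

Solace's profit: π_S = (443 - Q)q_S - (109q_S). Setting ∂π_S/∂q_S = 0: 334 - 2q_S - (q_C) = 0.
Corvus's profit: π_C = (443 - Q)q_C - (112q_C). Setting ∂π_C/∂q_C = 0: 331 - 2q_C - (q_S) = 0.
So q_S = (334 - q_C)/2 and q_C = (331 - q_S)/2.
Solving the pair: q_S = 337/3, q_C = 328/3.
Total output Q = 665/3, so price P = 443 - 665/3 = 664/3.

221.33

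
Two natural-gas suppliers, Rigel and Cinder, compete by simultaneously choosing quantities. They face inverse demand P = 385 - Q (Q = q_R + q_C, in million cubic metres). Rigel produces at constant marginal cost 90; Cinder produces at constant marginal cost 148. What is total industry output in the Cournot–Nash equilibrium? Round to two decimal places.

Rigel's profit: π_R = (385 - Q)q_R - (90q_R). Setting ∂π_R/∂q_R = 0: 295 - 2q_R - (q_C) = 0.
Cinder's first-order condition: 237 - 2q_C - (q_R) = 0.
Rearranging gives the reaction functions q_R = (295 - q_C)/2 and q_C = (237 - q_R)/2.
Solving the pair: q_R = 353/3, q_C = 179/3.
Total output Q = 353/3 + 179/3 = 532/3.

177.33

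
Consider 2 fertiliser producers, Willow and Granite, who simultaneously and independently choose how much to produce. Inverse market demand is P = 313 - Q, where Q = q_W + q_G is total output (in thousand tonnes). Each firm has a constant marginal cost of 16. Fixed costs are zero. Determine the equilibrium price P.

A representative firm's profit is π_i = q_i(313 - Q) - 16q_i.
Setting ∂π_i/∂q_i = 0 with rivals' quantities fixed: 297 - 2q_i - q_j = 0.
By symmetry each firm produces the same amount; substituting q_j = q_i yields q_i = 297/3 = 99.
Total output Q = 198, so price P = 313 - 198 = 115.

115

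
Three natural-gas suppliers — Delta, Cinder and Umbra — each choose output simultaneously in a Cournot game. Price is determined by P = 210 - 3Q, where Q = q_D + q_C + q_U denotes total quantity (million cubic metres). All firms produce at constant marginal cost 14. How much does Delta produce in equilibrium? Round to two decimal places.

Each firm earns π_i = (210 - 3Q)q_i - 14q_i.
Setting ∂π_i/∂q_i = 0 with rivals' quantities fixed: 196 - 6q_i - 3·Σ_{j≠i} q_j = 0.
By symmetry each firm produces the same amount; substituting Σ_{j≠i} q_j = 2q_i yields q_i = 196/12 = 49/3.

16.33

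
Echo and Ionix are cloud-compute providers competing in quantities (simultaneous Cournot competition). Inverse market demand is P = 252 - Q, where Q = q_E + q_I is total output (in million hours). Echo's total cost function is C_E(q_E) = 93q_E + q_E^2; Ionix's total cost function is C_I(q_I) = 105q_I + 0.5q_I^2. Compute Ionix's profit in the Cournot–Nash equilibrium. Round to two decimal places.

Echo's profit: π_E = (252 - Q)q_E - (93q_E + q_E²). Setting ∂π_E/∂q_E = 0: 159 - 4q_E - (q_I) = 0.
Ionix's first-order condition: 147 - 3q_I - (q_E) = 0.
Rearranging gives the reaction functions q_E = (159 - q_I)/4 and q_I = (147 - q_E)/3.
Substituting one into the other gives q_E = 30 and q_I = 39.
Price P = 252 - 69 = 183.
Ionix's profit: 183·39 - 105·39 - (1/2)·39² = 2281.5000.

2281.50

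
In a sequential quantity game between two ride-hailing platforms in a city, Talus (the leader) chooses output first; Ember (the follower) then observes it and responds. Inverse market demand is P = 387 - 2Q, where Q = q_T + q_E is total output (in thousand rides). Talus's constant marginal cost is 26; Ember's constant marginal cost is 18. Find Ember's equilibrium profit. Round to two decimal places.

Solve by backward induction. Given q_T, the follower Ember maximises π_E = (387 - 2q_T - 2q_E)q_E - 18q_E.
Follower FOC: 369 - 2q_T - 4q_E = 0, so q_E(q_T) = (369 - 2q_T)/4.
Talus substitutes q_E(q_T) into its own profit: π_T = q_T(387 - 2q_T - (369 - 2q_T)/2) - 26q_T = (405/2 - q_T)q_T - 26q_T.
The leader's first-order condition 353/2 - 2q_T = 0 yields q_T = 353/4.
Then q_E = (369 - 2·(353/4))/4 = 385/8.
Price P = 387 - 2·(1091/8) = 457/4.
Ember's profit: (457/4 - 18)·(385/8) = 4632.0313.

4632.03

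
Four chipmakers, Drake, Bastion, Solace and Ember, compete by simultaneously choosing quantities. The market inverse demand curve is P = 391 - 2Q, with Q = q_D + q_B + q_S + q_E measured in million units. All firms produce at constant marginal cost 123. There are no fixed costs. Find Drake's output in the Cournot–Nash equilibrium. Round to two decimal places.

Each firm earns π_i = (391 - 2Q)q_i - 123q_i.
First-order condition (treating rivals' output as given): 268 - 4q_i - 2·Σ_{j≠i} q_j = 0.
By symmetry each firm produces the same amount; substituting Σ_{j≠i} q_j = 3q_i yields q_i = 268/10 = 134/5.

26.80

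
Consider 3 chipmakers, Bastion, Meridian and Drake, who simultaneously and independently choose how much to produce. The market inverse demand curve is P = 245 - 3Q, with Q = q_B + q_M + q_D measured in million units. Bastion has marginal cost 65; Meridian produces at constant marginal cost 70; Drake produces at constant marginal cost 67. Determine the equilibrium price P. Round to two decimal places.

111.75

Bastion's profit: π_B = (245 - 3Q)q_B - (65q_B). Setting ∂π_B/∂q_B = 0: 180 - 6q_B - 3(q_M + q_D) = 0.
Meridian's first-order condition: 175 - 6q_M - 3(q_B + q_D) = 0.
Drake's profit: π_D = (245 - 3Q)q_D - (67q_D). Setting ∂π_D/∂q_D = 0: 178 - 6q_D - 3(q_B + q_M) = 0.
Adding the 3 first-order conditions: 533 − 12Q = 0, so Q = 533/12.
Back-substituting: q_B = (180 − 533/4)/3 = 187/12, q_M = (175 − 533/4)/3 = 167/12, q_D = (178 − 533/4)/3 = 179/12.
Total output Q = 533/12, so price P = 245 - 3·(533/12) = 447/4.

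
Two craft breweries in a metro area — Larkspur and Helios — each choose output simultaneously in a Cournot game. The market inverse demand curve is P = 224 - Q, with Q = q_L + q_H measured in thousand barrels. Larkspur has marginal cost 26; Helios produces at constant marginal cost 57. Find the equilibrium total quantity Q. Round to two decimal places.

Larkspur's profit: π_L = (224 - Q)q_L - (26q_L). Setting ∂π_L/∂q_L = 0: 198 - 2q_L - (q_H) = 0.
Helios's profit: π_H = (224 - Q)q_H - (57q_H). Setting ∂π_H/∂q_H = 0: 167 - 2q_H - (q_L) = 0.
So q_L = (198 - q_H)/2 and q_H = (167 - q_L)/2.
Solving the pair: q_L = 229/3, q_H = 136/3.
Total output Q = 229/3 + 136/3 = 365/3.

121.67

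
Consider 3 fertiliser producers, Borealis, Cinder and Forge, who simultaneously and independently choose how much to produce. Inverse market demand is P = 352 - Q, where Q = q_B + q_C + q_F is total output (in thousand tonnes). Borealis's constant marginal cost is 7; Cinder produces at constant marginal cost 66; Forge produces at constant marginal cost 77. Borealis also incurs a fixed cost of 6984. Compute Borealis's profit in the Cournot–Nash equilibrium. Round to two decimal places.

7058.25

Borealis's profit: π_B = (352 - Q)q_B - (7q_B). Setting ∂π_B/∂q_B = 0: 345 - 2q_B - (q_C + q_F) = 0.
Cinder's profit: π_C = (352 - Q)q_C - (66q_C). Setting ∂π_C/∂q_C = 0: 286 - 2q_C - (q_B + q_F) = 0.
Forge's first-order condition: 275 - 2q_F - (q_B + q_C) = 0.
Summing all 3 equations gives 906 − 4Q = 0, hence Q = 453/2.
Back-substituting: q_B = (345 − 453/2) = 237/2, q_C = (286 − 453/2) = 119/2, q_F = (275 − 453/2) = 97/2.
Price P = 352 - 453/2 = 251/2.
Borealis's profit: (251/2 - 7)·(237/2) - 6984 = 7058.2500.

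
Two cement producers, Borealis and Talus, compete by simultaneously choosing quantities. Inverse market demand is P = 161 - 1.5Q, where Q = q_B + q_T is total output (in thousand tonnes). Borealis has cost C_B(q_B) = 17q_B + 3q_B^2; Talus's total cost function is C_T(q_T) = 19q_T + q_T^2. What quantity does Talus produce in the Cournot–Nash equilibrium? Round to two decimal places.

Borealis's profit: π_B = (161 - 1.5Q)q_B - (17q_B + 3q_B²). Setting ∂π_B/∂q_B = 0: 144 - 9q_B - (3/2)(q_T) = 0.
Talus's profit: π_T = (161 - 1.5Q)q_T - (19q_T + q_T²). Setting ∂π_T/∂q_T = 0: 142 - 5q_T - (3/2)(q_B) = 0.
Best responses: q_B = (144 - (3/2)q_T)/9, q_T = (142 - (3/2)q_B)/5.
Solving the pair: q_B = 676/57, q_T = 472/19.

24.84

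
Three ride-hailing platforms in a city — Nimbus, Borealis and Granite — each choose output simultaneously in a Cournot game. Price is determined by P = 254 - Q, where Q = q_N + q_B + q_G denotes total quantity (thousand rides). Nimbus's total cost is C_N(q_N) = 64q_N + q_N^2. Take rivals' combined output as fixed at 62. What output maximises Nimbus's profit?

32

With rivals' combined output fixed at 62, Nimbus's profit is π_N = (254 - 62 - q_N)q_N - (64q_N + q_N²) = (192 - q_N)q_N - (64q_N + q_N²).
∂π_N/∂q_N = 128 - 4q_N = 0, so q_N = 32.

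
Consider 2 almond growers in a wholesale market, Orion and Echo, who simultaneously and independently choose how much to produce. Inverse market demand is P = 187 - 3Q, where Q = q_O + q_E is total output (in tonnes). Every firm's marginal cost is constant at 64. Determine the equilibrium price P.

105

Each firm earns π_i = (187 - 3Q)q_i - 64q_i.
First-order condition (treating rivals' output as given): 123 - 6q_i - 3q_j = 0.
By symmetry each firm produces the same amount; substituting q_j = q_i yields q_i = 123/9 = 41/3.
Total output Q = 82/3, so price P = 187 - 3·(82/3) = 105.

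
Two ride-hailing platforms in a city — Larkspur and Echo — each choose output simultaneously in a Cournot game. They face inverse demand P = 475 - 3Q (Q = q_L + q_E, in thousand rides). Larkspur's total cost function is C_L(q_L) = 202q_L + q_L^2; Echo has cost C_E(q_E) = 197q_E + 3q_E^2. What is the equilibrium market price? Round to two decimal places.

Larkspur's profit: π_L = (475 - 3Q)q_L - (202q_L + q_L²). Setting ∂π_L/∂q_L = 0: 273 - 8q_L - 3(q_E) = 0.
Echo's first-order condition: 278 - 12q_E - 3(q_L) = 0.
Rearranging gives the reaction functions q_L = (273 - 3q_E)/8 and q_E = (278 - 3q_L)/12.
Substituting one into the other gives q_L = 814/29 and q_E = 1405/87.
Total output Q = 44.2184, so price P = 475 - 3·44.2184 = 342.3448.

342.34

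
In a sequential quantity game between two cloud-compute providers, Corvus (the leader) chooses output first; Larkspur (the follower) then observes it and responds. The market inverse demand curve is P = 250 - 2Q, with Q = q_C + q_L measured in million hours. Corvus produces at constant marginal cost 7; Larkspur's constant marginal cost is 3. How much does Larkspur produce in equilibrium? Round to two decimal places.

31.88

The follower Larkspur best-responds to any q_C: π_L = (250 - 2Q)q_L - 3q_L.
Follower FOC: 247 - 2q_C - 4q_L = 0, so q_L(q_C) = (247 - 2q_C)/4.
The leader anticipates this reaction. Substituting into P = 250 - 2Q gives P = 253/2 - q_C, so π_C = (253/2 - q_C)q_C - 7q_C.
Maximising: ∂π_C/∂q_C = 239/2 - 2q_C = 0, giving q_C = 239/4.
Then q_L = (247 - 2·(239/4))/4 = 255/8.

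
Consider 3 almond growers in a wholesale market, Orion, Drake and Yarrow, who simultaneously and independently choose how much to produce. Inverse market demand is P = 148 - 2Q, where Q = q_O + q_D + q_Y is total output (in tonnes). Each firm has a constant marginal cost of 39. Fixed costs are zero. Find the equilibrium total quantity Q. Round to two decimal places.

A representative firm's profit is π_i = q_i(148 - 2Q) - 39q_i.
First-order condition (treating rivals' output as given): 109 - 4q_i - 2·Σ_{j≠i} q_j = 0.
With identical firms every q_j equals q_i, so Σ_{j≠i} q_j = 2q_i and 109 = 8q_i, giving q_i = 109/8.
Total output Q = 109/8 + 109/8 + 109/8 = 327/8.

40.88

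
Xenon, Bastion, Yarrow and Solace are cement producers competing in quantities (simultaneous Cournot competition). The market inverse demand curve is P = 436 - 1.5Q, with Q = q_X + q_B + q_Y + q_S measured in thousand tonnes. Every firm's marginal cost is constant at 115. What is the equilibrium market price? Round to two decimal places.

179.20

A representative firm's profit is π_i = q_i(436 - 1.5Q) - 115q_i.
First-order condition (treating rivals' output as given): 321 - 3q_i - (3/2)·Σ_{j≠i} q_j = 0.
With identical firms every q_j equals q_i, so Σ_{j≠i} q_j = 3q_i and 321 = (15/2)q_i, giving q_i = 214/5.
Total output Q = 856/5, so price P = 436 - (3/2)·(856/5) = 896/5.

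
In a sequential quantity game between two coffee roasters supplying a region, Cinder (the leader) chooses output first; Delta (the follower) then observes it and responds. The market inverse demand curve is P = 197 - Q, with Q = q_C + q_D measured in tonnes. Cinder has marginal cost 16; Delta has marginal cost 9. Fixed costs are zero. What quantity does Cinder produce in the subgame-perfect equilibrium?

87

Solve by backward induction. Given q_C, the follower Delta maximises π_D = (197 - q_C - q_D)q_D - 9q_D.
∂π_D/∂q_D = 188 - q_C - 2q_D = 0 gives the reaction function q_D = (188 - q_C)/2.
The leader anticipates this reaction. Substituting into P = 197 - Q gives P = 103 - (1/2)q_C, so π_C = (103 - (1/2)q_C)q_C - 16q_C.
The leader's first-order condition 87 - q_C = 0 yields q_C = 87.
Then q_D = (188 - 87)/2 = 101/2.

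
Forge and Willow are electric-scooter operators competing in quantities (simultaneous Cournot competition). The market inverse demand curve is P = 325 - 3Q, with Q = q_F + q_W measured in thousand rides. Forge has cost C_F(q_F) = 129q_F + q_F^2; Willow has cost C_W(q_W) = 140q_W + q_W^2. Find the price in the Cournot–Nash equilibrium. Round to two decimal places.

221.09

Forge's profit: π_F = (325 - 3Q)q_F - (129q_F + q_F²). Setting ∂π_F/∂q_F = 0: 196 - 8q_F - 3(q_W) = 0.
Willow's first-order condition: 185 - 8q_W - 3(q_F) = 0.
Best responses: q_F = (196 - 3q_W)/8, q_W = (185 - 3q_F)/8.
Solving the pair: q_F = 1013/55, q_W = 892/55.
Total output Q = 381/11, so price P = 325 - 3·(381/11) = 221.0909.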